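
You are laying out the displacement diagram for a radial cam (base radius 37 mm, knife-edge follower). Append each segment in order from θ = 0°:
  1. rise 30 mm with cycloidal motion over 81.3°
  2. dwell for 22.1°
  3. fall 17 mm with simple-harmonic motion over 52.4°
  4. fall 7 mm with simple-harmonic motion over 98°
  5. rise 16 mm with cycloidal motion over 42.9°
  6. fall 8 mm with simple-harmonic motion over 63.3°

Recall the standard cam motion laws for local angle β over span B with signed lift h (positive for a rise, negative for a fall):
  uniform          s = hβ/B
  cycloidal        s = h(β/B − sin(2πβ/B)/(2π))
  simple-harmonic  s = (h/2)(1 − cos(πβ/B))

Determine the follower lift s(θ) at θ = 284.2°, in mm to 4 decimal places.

seg 1 [0°–81.3°] cycloidal, h=30: full span → s += 30 → s = 30.0000
seg 2 [81.3°–103.4°] dwell: s stays 30.0000
seg 3 [103.4°–155.8°] simple-harmonic, h=-17: full span → s += -17 → s = 13.0000
seg 4 [155.8°–253.8°] simple-harmonic, h=-7: full span → s += -7 → s = 6.0000
seg 5 [253.8°–296.7°] cycloidal, h=16: θ=284.2° here. β=30.4, B=42.9. 16·(0.7086 − sin(2π·0.7086)/(2π)) = 13.7989 → s = 19.7989

19.7989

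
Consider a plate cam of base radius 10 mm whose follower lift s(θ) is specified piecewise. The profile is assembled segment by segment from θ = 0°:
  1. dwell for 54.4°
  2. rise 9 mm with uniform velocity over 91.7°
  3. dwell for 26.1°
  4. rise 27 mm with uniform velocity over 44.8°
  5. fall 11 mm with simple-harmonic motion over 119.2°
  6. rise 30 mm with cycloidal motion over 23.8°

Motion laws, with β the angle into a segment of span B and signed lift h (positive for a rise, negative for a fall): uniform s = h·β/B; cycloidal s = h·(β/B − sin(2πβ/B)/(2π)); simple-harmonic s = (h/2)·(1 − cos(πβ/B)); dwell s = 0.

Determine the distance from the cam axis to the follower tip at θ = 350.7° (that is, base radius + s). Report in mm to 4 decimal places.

seg 1 [0°–54.4°] dwell: s stays 0.0000
seg 2 [54.4°–146.1°] uniform, h=9: full span → s += 9 → s = 9.0000
seg 3 [146.1°–172.2°] dwell: s stays 9.0000
seg 4 [172.2°–217°] uniform, h=27: full span → s += 27 → s = 36.0000
seg 5 [217°–336.2°] simple-harmonic, h=-11: full span → s += -11 → s = 25.0000
seg 6 [336.2°–360°] cycloidal, h=30: θ=350.7° here. β=14.5, B=23.8. 30·(0.6092 − sin(2π·0.6092)/(2π)) = 21.3033 → s = 46.3033
radial distance = base radius + s = 10 + 46.3033 = 56.3033

56.3033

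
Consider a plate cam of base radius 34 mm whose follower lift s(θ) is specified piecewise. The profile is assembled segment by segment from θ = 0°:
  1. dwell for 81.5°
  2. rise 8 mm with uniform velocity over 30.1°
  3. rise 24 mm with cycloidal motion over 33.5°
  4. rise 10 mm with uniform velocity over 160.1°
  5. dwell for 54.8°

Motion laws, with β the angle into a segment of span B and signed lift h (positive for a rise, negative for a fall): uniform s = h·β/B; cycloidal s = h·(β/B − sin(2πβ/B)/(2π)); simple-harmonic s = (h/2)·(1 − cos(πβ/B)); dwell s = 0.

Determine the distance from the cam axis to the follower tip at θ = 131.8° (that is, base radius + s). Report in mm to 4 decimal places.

seg 1 [0°–81.5°] dwell: s stays 0.0000
seg 2 [81.5°–111.6°] uniform, h=8: full span → s += 8 → s = 8.0000
seg 3 [111.6°–145.1°] cycloidal, h=24: θ=131.8° here. β=20.2, B=33.5. 24·(0.6030 − sin(2π·0.6030)/(2π)) = 16.7744 → s = 24.7744
radial distance = base radius + s = 34 + 24.7744 = 58.7744

58.7744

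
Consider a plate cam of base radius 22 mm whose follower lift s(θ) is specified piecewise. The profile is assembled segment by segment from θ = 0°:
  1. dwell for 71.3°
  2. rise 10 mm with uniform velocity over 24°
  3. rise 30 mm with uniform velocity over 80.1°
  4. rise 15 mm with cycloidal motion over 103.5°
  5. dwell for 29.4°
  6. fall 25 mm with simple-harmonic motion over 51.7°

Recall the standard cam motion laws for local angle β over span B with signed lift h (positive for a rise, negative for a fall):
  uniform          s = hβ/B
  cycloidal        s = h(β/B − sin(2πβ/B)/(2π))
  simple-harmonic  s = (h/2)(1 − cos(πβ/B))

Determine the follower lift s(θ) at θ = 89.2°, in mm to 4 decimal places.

seg 1 [0°–71.3°] dwell: s stays 0.0000
seg 2 [71.3°–95.3°] uniform, h=10: θ=89.2° here. β=17.9, B=24. 10·17.9/24 = 7.4583 → s = 7.4583

7.4583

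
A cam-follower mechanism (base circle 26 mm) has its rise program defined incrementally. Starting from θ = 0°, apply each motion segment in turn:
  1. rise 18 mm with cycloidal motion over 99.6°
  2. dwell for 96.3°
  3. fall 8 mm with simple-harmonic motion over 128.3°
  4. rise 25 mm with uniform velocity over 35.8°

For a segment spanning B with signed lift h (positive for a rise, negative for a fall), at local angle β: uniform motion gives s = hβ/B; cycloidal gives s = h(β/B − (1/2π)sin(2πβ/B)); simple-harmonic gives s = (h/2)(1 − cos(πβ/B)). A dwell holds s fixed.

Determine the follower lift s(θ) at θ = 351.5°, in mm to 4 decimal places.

seg 1 [0°–99.6°] cycloidal, h=18: full span → s += 18 → s = 18.0000
seg 2 [99.6°–195.9°] dwell: s stays 18.0000
seg 3 [195.9°–324.2°] simple-harmonic, h=-8: full span → s += -8 → s = 10.0000
seg 4 [324.2°–360°] uniform, h=25: θ=351.5° here. β=27.3, B=35.8. 25·27.3/35.8 = 19.0642 → s = 29.0642

29.0642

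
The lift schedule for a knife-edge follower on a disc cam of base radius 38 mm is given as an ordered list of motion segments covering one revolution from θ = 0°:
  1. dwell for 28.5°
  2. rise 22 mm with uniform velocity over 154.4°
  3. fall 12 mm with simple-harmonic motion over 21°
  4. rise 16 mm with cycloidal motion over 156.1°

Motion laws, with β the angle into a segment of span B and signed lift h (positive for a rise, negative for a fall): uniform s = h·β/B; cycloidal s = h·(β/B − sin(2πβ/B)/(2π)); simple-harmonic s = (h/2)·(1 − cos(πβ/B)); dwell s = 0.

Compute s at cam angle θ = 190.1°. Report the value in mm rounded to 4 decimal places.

seg 1 [0°–28.5°] dwell: s stays 0.0000
seg 2 [28.5°–182.9°] uniform, h=22: full span → s += 22 → s = 22.0000
seg 3 [182.9°–203.9°] simple-harmonic, h=-12: θ=190.1° here. β=7.2, B=21. -12/2·(1 − cos(π·0.3429)) = -3.1568 → s = 18.8432

18.8432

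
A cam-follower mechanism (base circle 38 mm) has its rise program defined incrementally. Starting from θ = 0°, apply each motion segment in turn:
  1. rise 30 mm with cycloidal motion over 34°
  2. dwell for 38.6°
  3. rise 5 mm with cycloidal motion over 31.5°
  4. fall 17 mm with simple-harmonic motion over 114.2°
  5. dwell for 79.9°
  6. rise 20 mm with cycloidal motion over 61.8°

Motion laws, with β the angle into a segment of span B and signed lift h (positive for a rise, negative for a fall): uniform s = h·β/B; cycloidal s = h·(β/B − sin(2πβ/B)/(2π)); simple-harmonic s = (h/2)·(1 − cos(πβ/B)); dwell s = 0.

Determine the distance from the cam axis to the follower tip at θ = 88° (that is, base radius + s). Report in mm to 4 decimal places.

seg 1 [0°–34°] cycloidal, h=30: full span → s += 30 → s = 30.0000
seg 2 [34°–72.6°] dwell: s stays 30.0000
seg 3 [72.6°–104.1°] cycloidal, h=5: θ=88° here. β=15.4, B=31.5. 5·(0.4889 − sin(2π·0.4889)/(2π)) = 2.3889 → s = 32.3889
radial distance = base radius + s = 38 + 32.3889 = 70.3889

70.3889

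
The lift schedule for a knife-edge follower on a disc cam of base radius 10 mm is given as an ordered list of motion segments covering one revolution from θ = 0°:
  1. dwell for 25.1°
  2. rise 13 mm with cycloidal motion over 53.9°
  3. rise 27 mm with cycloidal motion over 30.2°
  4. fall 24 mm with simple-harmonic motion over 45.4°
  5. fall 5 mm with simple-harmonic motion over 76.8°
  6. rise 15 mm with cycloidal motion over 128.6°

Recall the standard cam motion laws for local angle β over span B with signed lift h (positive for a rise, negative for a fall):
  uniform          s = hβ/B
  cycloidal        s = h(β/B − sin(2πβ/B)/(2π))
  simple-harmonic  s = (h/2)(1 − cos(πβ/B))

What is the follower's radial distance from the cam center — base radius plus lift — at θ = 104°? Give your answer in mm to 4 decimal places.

seg 1 [0°–25.1°] dwell: s stays 0.0000
seg 2 [25.1°–79°] cycloidal, h=13: full span → s += 13 → s = 13.0000
seg 3 [79°–109.2°] cycloidal, h=27: θ=104° here. β=25, B=30.2. 27·(0.8278 − sin(2π·0.8278)/(2π)) = 26.1447 → s = 39.1447
radial distance = base radius + s = 10 + 39.1447 = 49.1447

49.1447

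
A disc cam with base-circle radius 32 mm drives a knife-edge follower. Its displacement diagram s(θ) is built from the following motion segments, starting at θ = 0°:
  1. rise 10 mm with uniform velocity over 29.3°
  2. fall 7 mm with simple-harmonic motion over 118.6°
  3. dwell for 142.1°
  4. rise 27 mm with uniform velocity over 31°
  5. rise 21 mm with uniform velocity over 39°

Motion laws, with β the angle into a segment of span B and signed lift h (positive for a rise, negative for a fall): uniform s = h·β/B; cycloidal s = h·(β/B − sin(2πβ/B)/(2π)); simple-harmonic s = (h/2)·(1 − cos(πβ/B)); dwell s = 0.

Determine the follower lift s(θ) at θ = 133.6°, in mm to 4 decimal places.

seg 1 [0°–29.3°] uniform, h=10: full span → s += 10 → s = 10.0000
seg 2 [29.3°–147.9°] simple-harmonic, h=-7: θ=133.6° here. β=104.3, B=118.6. -7/2·(1 − cos(π·0.8794)) = -6.7519 → s = 3.2481

3.2481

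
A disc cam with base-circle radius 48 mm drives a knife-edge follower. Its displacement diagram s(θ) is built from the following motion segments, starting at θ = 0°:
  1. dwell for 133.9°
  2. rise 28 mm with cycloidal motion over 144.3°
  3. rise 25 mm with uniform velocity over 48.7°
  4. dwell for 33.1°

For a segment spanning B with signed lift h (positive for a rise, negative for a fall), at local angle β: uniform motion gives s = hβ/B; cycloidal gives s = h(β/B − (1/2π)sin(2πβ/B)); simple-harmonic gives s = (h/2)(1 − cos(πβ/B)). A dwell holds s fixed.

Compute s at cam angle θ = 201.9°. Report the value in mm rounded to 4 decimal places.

seg 1 [0°–133.9°] dwell: s stays 0.0000
seg 2 [133.9°–278.2°] cycloidal, h=28: θ=201.9° here. β=68, B=144.3. 28·(0.4712 − sin(2π·0.4712)/(2π)) = 12.3938 → s = 12.3938

12.3938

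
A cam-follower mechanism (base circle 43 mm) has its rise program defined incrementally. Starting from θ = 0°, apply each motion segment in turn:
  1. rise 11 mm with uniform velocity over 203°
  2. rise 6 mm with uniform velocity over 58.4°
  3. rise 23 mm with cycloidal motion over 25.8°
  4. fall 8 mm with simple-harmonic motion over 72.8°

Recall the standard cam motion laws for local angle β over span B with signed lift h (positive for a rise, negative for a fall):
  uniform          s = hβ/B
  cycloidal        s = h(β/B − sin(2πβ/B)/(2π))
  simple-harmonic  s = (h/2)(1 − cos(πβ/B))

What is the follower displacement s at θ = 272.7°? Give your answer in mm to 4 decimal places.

seg 1 [0°–203°] uniform, h=11: full span → s += 11 → s = 11.0000
seg 2 [203°–261.4°] uniform, h=6: full span → s += 6 → s = 17.0000
seg 3 [261.4°–287.2°] cycloidal, h=23: θ=272.7° here. β=11.3, B=25.8. 23·(0.4380 − sin(2π·0.4380)/(2π)) = 8.6831 → s = 25.6831

25.6831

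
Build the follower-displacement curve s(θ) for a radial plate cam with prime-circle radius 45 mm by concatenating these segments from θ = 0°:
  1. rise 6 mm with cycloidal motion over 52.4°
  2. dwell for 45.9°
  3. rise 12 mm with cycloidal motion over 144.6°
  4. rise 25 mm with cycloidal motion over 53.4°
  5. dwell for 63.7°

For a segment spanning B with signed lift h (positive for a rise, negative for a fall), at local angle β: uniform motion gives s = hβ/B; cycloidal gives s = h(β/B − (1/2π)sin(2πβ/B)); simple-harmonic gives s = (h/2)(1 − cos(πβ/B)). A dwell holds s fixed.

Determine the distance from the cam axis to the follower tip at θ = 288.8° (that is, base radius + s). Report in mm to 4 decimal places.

seg 1 [0°–52.4°] cycloidal, h=6: full span → s += 6 → s = 6.0000
seg 2 [52.4°–98.3°] dwell: s stays 6.0000
seg 3 [98.3°–242.9°] cycloidal, h=12: full span → s += 12 → s = 18.0000
seg 4 [242.9°–296.3°] cycloidal, h=25: θ=288.8° here. β=45.9, B=53.4. 25·(0.8596 − sin(2π·0.8596)/(2π)) = 24.5617 → s = 42.5617
radial distance = base radius + s = 45 + 42.5617 = 87.5617

87.5617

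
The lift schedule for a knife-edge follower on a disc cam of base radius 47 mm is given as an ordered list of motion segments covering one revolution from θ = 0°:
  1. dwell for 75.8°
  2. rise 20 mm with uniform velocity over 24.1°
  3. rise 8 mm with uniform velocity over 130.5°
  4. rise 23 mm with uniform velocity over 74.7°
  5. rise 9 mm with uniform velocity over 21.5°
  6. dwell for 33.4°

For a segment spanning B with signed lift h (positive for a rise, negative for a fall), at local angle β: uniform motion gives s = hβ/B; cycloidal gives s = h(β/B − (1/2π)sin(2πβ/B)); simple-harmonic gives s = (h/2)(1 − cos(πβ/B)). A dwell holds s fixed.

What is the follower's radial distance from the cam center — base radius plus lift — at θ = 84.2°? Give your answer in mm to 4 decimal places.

seg 1 [0°–75.8°] dwell: s stays 0.0000
seg 2 [75.8°–99.9°] uniform, h=20: θ=84.2° here. β=8.4, B=24.1. 20·8.4/24.1 = 6.9710 → s = 6.9710
radial distance = base radius + s = 47 + 6.9710 = 53.9710

53.9710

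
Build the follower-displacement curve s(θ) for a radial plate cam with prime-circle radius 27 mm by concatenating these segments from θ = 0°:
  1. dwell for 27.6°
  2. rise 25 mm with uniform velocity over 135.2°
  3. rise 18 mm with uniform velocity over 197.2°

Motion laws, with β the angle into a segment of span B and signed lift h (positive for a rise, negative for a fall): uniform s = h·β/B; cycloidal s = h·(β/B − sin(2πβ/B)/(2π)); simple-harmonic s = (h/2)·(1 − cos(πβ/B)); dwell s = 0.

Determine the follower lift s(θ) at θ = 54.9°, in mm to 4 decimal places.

seg 1 [0°–27.6°] dwell: s stays 0.0000
seg 2 [27.6°–162.8°] uniform, h=25: θ=54.9° here. β=27.3, B=135.2. 25·27.3/135.2 = 5.0481 → s = 5.0481

5.0481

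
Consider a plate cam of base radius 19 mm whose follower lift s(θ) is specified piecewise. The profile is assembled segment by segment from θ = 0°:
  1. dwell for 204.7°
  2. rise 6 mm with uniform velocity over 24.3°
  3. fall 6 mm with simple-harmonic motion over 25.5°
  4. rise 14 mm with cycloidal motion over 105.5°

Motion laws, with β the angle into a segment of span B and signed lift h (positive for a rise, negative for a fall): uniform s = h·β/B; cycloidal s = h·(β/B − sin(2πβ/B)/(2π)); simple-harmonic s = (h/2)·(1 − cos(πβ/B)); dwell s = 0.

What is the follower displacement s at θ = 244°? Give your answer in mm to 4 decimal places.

seg 1 [0°–204.7°] dwell: s stays 0.0000
seg 2 [204.7°–229°] uniform, h=6: full span → s += 6 → s = 6.0000
seg 3 [229°–254.5°] simple-harmonic, h=-6: θ=244° here. β=15, B=25.5. -6/2·(1 − cos(π·0.5882)) = -3.8210 → s = 2.1790

2.1790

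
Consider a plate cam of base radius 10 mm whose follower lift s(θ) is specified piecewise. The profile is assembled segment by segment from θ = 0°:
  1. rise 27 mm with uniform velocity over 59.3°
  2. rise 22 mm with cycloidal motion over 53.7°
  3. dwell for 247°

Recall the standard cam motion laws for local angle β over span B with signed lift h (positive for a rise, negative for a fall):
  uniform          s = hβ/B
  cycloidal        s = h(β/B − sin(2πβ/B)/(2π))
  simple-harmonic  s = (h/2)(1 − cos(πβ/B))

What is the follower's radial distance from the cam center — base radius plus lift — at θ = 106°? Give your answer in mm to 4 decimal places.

seg 1 [0°–59.3°] uniform, h=27: full span → s += 27 → s = 27.0000
seg 2 [59.3°–113°] cycloidal, h=22: θ=106° here. β=46.7, B=53.7. 22·(0.8696 − sin(2π·0.8696)/(2π)) = 21.6900 → s = 48.6900
radial distance = base radius + s = 10 + 48.6900 = 58.6900

58.6900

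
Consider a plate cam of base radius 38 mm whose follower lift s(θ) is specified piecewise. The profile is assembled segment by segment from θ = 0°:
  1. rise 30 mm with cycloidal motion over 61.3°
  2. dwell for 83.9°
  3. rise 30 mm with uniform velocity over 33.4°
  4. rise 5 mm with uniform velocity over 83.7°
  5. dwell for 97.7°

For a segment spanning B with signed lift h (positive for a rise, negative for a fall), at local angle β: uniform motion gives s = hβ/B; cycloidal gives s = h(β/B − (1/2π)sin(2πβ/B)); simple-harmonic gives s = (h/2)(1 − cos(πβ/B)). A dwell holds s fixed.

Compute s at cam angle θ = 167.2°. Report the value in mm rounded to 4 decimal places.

seg 1 [0°–61.3°] cycloidal, h=30: full span → s += 30 → s = 30.0000
seg 2 [61.3°–145.2°] dwell: s stays 30.0000
seg 3 [145.2°–178.6°] uniform, h=30: θ=167.2° here. β=22, B=33.4. 30·22/33.4 = 19.7605 → s = 49.7605

49.7605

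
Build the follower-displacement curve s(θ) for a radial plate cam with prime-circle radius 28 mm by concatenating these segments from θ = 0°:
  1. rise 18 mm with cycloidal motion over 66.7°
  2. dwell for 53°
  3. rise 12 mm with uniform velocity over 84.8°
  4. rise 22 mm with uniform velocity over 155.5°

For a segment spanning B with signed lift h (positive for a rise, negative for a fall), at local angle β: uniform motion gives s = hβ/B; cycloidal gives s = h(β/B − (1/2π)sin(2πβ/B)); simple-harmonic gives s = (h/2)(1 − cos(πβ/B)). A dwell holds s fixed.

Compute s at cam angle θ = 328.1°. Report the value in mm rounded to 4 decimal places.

seg 1 [0°–66.7°] cycloidal, h=18: full span → s += 18 → s = 18.0000
seg 2 [66.7°–119.7°] dwell: s stays 18.0000
seg 3 [119.7°–204.5°] uniform, h=12: full span → s += 12 → s = 30.0000
seg 4 [204.5°–360°] uniform, h=22: θ=328.1° here. β=123.6, B=155.5. 22·123.6/155.5 = 17.4868 → s = 47.4868

47.4868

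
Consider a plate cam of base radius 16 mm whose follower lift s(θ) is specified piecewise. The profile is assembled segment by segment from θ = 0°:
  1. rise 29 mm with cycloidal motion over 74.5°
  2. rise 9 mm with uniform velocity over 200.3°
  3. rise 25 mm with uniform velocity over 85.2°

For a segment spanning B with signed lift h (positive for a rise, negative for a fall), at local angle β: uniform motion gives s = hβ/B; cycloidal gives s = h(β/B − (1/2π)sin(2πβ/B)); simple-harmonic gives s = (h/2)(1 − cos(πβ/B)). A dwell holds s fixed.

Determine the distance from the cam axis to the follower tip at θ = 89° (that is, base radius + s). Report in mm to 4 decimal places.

seg 1 [0°–74.5°] cycloidal, h=29: full span → s += 29 → s = 29.0000
seg 2 [74.5°–274.8°] uniform, h=9: θ=89° here. β=14.5, B=200.3. 9·14.5/200.3 = 0.6515 → s = 29.6515
radial distance = base radius + s = 16 + 29.6515 = 45.6515

45.6515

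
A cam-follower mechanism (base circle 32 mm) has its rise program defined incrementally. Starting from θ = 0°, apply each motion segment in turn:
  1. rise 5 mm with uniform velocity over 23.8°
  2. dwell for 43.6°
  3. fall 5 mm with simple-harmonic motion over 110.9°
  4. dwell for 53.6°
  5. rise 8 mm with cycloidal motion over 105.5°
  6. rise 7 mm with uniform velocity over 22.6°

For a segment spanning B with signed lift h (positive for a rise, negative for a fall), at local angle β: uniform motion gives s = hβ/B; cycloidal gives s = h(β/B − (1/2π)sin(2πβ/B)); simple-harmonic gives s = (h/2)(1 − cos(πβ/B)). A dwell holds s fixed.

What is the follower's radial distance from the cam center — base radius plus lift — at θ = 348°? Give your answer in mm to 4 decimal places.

seg 1 [0°–23.8°] uniform, h=5: full span → s += 5 → s = 5.0000
seg 2 [23.8°–67.4°] dwell: s stays 5.0000
seg 3 [67.4°–178.3°] simple-harmonic, h=-5: full span → s += -5 → s = 0.0000
seg 4 [178.3°–231.9°] dwell: s stays 0.0000
seg 5 [231.9°–337.4°] cycloidal, h=8: full span → s += 8 → s = 8.0000
seg 6 [337.4°–360°] uniform, h=7: θ=348° here. β=10.6, B=22.6. 7·10.6/22.6 = 3.2832 → s = 11.2832
radial distance = base radius + s = 32 + 11.2832 = 43.2832

43.2832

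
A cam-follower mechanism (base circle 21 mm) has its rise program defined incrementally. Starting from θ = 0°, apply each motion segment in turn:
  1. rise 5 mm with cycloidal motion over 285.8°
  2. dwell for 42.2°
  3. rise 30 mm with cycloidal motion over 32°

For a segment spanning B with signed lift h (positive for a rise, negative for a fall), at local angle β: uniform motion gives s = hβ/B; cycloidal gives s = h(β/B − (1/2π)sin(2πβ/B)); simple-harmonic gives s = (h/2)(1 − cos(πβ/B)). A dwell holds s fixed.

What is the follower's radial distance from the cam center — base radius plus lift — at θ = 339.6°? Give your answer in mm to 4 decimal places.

seg 1 [0°–285.8°] cycloidal, h=5: full span → s += 5 → s = 5.0000
seg 2 [285.8°–328°] dwell: s stays 5.0000
seg 3 [328°–360°] cycloidal, h=30: θ=339.6° here. β=11.6, B=32. 30·(0.3625 − sin(2π·0.3625)/(2π)) = 7.2443 → s = 12.2443
radial distance = base radius + s = 21 + 12.2443 = 33.2443

33.2443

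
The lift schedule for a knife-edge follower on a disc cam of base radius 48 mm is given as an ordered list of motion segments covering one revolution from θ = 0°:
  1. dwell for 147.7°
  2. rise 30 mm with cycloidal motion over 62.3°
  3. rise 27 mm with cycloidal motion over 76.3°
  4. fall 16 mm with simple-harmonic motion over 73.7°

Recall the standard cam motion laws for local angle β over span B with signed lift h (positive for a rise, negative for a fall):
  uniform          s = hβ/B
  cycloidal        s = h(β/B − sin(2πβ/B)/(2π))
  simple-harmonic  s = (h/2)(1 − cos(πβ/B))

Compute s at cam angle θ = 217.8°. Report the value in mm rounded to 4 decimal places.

seg 1 [0°–147.7°] dwell: s stays 0.0000
seg 2 [147.7°–210°] cycloidal, h=30: full span → s += 30 → s = 30.0000
seg 3 [210°–286.3°] cycloidal, h=27: θ=217.8° here. β=7.8, B=76.3. 27·(0.1022 − sin(2π·0.1022)/(2π)) = 0.1859 → s = 30.1859

30.1859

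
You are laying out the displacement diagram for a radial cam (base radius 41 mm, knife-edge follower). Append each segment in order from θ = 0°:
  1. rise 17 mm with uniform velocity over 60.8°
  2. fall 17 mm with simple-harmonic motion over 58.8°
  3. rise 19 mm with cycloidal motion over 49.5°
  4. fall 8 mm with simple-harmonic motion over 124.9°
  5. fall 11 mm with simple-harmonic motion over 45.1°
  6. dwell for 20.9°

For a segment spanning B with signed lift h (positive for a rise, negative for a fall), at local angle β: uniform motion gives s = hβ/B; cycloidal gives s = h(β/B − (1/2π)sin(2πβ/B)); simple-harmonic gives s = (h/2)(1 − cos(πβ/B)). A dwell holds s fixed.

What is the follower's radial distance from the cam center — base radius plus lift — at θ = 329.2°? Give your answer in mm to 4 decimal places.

seg 1 [0°–60.8°] uniform, h=17: full span → s += 17 → s = 17.0000
seg 2 [60.8°–119.6°] simple-harmonic, h=-17: full span → s += -17 → s = 0.0000
seg 3 [119.6°–169.1°] cycloidal, h=19: full span → s += 19 → s = 19.0000
seg 4 [169.1°–294°] simple-harmonic, h=-8: full span → s += -8 → s = 11.0000
seg 5 [294°–339.1°] simple-harmonic, h=-11: θ=329.2° here. β=35.2, B=45.1. -11/2·(1 − cos(π·0.7805)) = -9.7432 → s = 1.2568
radial distance = base radius + s = 41 + 1.2568 = 42.2568

42.2568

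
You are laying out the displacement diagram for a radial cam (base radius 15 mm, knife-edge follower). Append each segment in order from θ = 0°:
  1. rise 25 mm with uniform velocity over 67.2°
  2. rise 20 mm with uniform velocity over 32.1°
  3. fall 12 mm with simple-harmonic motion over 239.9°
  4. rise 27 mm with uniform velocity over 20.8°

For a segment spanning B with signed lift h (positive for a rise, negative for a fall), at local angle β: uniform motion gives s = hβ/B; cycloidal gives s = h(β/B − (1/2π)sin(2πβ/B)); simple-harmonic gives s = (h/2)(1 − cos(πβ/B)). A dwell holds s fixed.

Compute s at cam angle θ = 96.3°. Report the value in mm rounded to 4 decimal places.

seg 1 [0°–67.2°] uniform, h=25: full span → s += 25 → s = 25.0000
seg 2 [67.2°–99.3°] uniform, h=20: θ=96.3° here. β=29.1, B=32.1. 20·29.1/32.1 = 18.1308 → s = 43.1308

43.1308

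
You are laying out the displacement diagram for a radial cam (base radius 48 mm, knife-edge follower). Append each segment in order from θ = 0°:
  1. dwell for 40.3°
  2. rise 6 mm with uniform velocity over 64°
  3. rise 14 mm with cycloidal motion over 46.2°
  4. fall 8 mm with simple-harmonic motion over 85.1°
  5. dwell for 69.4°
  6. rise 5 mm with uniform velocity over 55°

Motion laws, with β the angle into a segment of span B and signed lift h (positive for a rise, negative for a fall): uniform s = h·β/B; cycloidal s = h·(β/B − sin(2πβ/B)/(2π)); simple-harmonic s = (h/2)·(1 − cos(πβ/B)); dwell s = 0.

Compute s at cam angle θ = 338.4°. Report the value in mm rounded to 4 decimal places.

seg 1 [0°–40.3°] dwell: s stays 0.0000
seg 2 [40.3°–104.3°] uniform, h=6: full span → s += 6 → s = 6.0000
seg 3 [104.3°–150.5°] cycloidal, h=14: full span → s += 14 → s = 20.0000
seg 4 [150.5°–235.6°] simple-harmonic, h=-8: full span → s += -8 → s = 12.0000
seg 5 [235.6°–305°] dwell: s stays 12.0000
seg 6 [305°–360°] uniform, h=5: θ=338.4° here. β=33.4, B=55. 5·33.4/55 = 3.0364 → s = 15.0364

15.0364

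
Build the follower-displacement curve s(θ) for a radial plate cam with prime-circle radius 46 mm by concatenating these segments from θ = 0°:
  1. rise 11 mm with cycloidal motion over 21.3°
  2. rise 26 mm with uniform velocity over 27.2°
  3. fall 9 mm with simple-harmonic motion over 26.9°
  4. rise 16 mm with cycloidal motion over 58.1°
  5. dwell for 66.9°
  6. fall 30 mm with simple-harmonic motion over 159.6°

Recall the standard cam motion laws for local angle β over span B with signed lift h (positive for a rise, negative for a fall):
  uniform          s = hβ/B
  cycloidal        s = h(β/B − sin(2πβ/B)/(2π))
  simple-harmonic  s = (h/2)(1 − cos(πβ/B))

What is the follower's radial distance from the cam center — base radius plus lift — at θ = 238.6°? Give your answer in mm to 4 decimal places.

seg 1 [0°–21.3°] cycloidal, h=11: full span → s += 11 → s = 11.0000
seg 2 [21.3°–48.5°] uniform, h=26: full span → s += 26 → s = 37.0000
seg 3 [48.5°–75.4°] simple-harmonic, h=-9: full span → s += -9 → s = 28.0000
seg 4 [75.4°–133.5°] cycloidal, h=16: full span → s += 16 → s = 44.0000
seg 5 [133.5°–200.4°] dwell: s stays 44.0000
seg 6 [200.4°–360°] simple-harmonic, h=-30: θ=238.6° here. β=38.2, B=159.6. -30/2·(1 − cos(π·0.2393)) = -4.0445 → s = 39.9555
radial distance = base radius + s = 46 + 39.9555 = 85.9555

85.9555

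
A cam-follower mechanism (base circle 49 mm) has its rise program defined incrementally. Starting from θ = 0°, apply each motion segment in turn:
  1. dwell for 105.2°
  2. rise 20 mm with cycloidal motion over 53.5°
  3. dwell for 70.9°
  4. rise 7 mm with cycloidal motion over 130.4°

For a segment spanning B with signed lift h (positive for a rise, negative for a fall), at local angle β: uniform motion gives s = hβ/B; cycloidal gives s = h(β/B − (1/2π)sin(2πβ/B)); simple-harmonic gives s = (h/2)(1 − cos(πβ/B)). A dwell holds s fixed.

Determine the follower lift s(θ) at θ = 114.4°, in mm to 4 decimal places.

seg 1 [0°–105.2°] dwell: s stays 0.0000
seg 2 [105.2°–158.7°] cycloidal, h=20: θ=114.4° here. β=9.2, B=53.5. 20·(0.1720 − sin(2π·0.1720)/(2π)) = 0.6312 → s = 0.6312

0.6312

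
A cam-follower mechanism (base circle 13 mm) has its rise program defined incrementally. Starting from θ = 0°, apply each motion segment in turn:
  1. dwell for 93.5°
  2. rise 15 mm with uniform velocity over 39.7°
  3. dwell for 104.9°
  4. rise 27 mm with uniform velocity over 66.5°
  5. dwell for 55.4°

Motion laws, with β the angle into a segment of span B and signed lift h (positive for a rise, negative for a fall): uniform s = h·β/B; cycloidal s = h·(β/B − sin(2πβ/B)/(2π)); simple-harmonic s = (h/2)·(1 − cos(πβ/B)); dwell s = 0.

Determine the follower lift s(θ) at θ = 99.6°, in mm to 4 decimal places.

seg 1 [0°–93.5°] dwell: s stays 0.0000
seg 2 [93.5°–133.2°] uniform, h=15: θ=99.6° here. β=6.1, B=39.7. 15·6.1/39.7 = 2.3048 → s = 2.3048

2.3048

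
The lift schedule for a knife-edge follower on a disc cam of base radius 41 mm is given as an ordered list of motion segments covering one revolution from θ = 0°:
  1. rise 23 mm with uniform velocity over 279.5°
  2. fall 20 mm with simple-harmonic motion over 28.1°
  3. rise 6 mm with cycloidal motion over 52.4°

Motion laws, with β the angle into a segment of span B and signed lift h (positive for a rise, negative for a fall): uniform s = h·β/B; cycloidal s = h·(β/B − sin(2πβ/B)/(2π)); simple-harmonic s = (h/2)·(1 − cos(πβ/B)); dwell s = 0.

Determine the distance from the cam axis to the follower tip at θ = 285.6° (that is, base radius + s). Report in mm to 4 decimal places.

seg 1 [0°–279.5°] uniform, h=23: full span → s += 23 → s = 23.0000
seg 2 [279.5°–307.6°] simple-harmonic, h=-20: θ=285.6° here. β=6.1, B=28.1. -20/2·(1 − cos(π·0.2171)) = -2.2368 → s = 20.7632
radial distance = base radius + s = 41 + 20.7632 = 61.7632

61.7632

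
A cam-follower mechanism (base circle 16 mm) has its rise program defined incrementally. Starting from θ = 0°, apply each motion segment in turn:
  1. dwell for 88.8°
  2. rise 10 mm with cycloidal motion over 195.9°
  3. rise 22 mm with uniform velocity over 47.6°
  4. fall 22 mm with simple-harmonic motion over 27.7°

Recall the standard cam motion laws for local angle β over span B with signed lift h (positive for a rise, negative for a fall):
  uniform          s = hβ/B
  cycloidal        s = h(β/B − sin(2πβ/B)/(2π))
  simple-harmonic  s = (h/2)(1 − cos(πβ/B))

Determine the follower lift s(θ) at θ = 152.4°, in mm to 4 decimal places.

seg 1 [0°–88.8°] dwell: s stays 0.0000
seg 2 [88.8°–284.7°] cycloidal, h=10: θ=152.4° here. β=63.6, B=195.9. 10·(0.3247 − sin(2π·0.3247)/(2π)) = 1.8269 → s = 1.8269

1.8269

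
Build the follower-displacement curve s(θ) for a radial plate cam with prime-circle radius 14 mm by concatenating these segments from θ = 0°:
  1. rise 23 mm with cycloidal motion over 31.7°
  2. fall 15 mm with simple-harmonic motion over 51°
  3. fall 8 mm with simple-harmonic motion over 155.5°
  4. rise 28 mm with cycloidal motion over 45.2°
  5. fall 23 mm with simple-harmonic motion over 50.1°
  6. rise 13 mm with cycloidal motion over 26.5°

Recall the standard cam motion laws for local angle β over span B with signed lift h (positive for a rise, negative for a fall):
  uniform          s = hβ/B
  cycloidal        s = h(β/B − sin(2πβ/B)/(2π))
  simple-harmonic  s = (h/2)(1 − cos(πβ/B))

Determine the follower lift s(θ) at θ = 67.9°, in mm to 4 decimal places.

seg 1 [0°–31.7°] cycloidal, h=23: full span → s += 23 → s = 23.0000
seg 2 [31.7°–82.7°] simple-harmonic, h=-15: θ=67.9° here. β=36.2, B=51. -15/2·(1 − cos(π·0.7098)) = -12.0932 → s = 10.9068

10.9068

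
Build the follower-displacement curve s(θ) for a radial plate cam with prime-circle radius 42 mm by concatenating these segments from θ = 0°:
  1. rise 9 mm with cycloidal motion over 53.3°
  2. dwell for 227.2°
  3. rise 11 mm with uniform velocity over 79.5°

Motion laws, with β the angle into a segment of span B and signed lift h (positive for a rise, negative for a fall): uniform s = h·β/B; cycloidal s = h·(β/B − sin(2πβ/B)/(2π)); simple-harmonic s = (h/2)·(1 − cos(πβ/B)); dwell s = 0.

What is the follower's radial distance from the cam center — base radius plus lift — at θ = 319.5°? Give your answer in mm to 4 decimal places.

seg 1 [0°–53.3°] cycloidal, h=9: full span → s += 9 → s = 9.0000
seg 2 [53.3°–280.5°] dwell: s stays 9.0000
seg 3 [280.5°–360°] uniform, h=11: θ=319.5° here. β=39, B=79.5. 11·39/79.5 = 5.3962 → s = 14.3962
radial distance = base radius + s = 42 + 14.3962 = 56.3962

56.3962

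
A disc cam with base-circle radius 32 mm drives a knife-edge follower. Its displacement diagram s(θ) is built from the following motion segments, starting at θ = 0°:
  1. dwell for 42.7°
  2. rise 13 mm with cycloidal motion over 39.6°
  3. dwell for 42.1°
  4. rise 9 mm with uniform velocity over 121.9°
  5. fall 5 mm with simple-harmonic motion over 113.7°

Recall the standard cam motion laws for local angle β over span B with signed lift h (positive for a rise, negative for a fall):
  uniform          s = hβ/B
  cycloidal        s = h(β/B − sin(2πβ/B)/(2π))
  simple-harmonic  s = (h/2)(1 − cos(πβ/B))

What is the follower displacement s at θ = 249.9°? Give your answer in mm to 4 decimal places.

seg 1 [0°–42.7°] dwell: s stays 0.0000
seg 2 [42.7°–82.3°] cycloidal, h=13: full span → s += 13 → s = 13.0000
seg 3 [82.3°–124.4°] dwell: s stays 13.0000
seg 4 [124.4°–246.3°] uniform, h=9: full span → s += 9 → s = 22.0000
seg 5 [246.3°–360°] simple-harmonic, h=-5: θ=249.9° here. β=3.6, B=113.7. -5/2·(1 − cos(π·0.0317)) = -0.0124 → s = 21.9876

21.9876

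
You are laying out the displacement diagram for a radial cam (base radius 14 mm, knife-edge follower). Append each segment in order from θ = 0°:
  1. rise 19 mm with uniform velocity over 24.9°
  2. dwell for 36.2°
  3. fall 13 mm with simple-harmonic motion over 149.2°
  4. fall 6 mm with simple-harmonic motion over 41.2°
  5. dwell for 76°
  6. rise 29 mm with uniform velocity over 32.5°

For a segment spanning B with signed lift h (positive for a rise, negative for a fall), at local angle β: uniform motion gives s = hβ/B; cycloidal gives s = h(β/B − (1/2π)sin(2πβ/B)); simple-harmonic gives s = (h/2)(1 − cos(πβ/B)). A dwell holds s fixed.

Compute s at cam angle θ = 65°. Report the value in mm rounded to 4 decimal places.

seg 1 [0°–24.9°] uniform, h=19: full span → s += 19 → s = 19.0000
seg 2 [24.9°–61.1°] dwell: s stays 19.0000
seg 3 [61.1°–210.3°] simple-harmonic, h=-13: θ=65° here. β=3.9, B=149.2. -13/2·(1 − cos(π·0.0261)) = -0.0219 → s = 18.9781

18.9781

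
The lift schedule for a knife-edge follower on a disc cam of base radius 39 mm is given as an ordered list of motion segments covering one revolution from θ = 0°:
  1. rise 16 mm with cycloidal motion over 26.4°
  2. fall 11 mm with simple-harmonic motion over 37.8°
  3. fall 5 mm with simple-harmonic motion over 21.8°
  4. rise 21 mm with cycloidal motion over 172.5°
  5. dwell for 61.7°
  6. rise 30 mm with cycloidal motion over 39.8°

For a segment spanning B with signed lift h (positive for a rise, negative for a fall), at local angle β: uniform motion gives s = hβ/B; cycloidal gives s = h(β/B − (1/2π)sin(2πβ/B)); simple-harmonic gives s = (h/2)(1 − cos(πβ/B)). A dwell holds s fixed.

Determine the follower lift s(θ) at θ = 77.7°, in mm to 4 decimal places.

seg 1 [0°–26.4°] cycloidal, h=16: full span → s += 16 → s = 16.0000
seg 2 [26.4°–64.2°] simple-harmonic, h=-11: full span → s += -11 → s = 5.0000
seg 3 [64.2°–86°] simple-harmonic, h=-5: θ=77.7° here. β=13.5, B=21.8. -5/2·(1 − cos(π·0.6193)) = -3.4149 → s = 1.5851

1.5851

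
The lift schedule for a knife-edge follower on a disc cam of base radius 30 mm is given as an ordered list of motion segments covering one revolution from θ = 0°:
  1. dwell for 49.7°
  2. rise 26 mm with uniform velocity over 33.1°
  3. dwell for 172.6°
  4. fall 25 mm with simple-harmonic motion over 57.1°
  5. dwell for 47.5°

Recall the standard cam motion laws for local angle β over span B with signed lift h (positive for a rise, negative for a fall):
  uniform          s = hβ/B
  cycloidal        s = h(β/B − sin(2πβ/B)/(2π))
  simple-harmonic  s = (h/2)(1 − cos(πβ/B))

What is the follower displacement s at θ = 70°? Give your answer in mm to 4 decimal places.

seg 1 [0°–49.7°] dwell: s stays 0.0000
seg 2 [49.7°–82.8°] uniform, h=26: θ=70° here. β=20.3, B=33.1. 26·20.3/33.1 = 15.9456 → s = 15.9456

15.9456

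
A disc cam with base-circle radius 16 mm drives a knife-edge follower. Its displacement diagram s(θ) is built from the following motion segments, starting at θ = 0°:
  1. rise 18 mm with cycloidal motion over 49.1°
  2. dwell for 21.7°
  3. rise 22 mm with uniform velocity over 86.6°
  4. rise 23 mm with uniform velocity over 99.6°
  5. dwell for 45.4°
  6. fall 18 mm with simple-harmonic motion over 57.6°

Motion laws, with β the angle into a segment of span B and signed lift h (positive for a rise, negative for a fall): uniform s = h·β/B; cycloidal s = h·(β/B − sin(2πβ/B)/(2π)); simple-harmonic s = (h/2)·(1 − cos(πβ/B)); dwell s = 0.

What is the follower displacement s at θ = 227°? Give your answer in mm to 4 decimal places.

seg 1 [0°–49.1°] cycloidal, h=18: full span → s += 18 → s = 18.0000
seg 2 [49.1°–70.8°] dwell: s stays 18.0000
seg 3 [70.8°–157.4°] uniform, h=22: full span → s += 22 → s = 40.0000
seg 4 [157.4°–257°] uniform, h=23: θ=227° here. β=69.6, B=99.6. 23·69.6/99.6 = 16.0723 → s = 56.0723

56.0723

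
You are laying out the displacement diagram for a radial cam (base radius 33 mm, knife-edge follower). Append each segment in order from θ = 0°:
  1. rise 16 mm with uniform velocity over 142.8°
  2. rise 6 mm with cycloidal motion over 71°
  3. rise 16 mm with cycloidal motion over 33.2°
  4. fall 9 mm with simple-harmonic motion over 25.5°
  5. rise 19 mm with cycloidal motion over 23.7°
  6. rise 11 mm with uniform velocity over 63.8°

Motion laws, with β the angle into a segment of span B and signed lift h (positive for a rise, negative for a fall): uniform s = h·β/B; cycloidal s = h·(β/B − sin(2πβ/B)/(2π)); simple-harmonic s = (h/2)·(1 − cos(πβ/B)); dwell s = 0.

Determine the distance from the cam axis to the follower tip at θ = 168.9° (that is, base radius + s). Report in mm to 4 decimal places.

seg 1 [0°–142.8°] uniform, h=16: full span → s += 16 → s = 16.0000
seg 2 [142.8°–213.8°] cycloidal, h=6: θ=168.9° here. β=26.1, B=71. 6·(0.3676 − sin(2π·0.3676)/(2π)) = 1.4998 → s = 17.4998
radial distance = base radius + s = 33 + 17.4998 = 50.4998

50.4998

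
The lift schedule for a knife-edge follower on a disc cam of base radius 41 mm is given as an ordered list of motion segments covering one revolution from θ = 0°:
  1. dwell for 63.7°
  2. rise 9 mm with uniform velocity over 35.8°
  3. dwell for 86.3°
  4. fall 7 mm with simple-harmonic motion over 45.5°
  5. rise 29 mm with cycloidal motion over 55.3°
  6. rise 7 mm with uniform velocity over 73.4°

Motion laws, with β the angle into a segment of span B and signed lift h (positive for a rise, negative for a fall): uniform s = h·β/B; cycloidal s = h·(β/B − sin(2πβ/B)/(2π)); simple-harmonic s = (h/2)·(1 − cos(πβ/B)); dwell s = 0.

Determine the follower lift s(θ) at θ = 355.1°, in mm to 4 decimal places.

seg 1 [0°–63.7°] dwell: s stays 0.0000
seg 2 [63.7°–99.5°] uniform, h=9: full span → s += 9 → s = 9.0000
seg 3 [99.5°–185.8°] dwell: s stays 9.0000
seg 4 [185.8°–231.3°] simple-harmonic, h=-7: full span → s += -7 → s = 2.0000
seg 5 [231.3°–286.6°] cycloidal, h=29: full span → s += 29 → s = 31.0000
seg 6 [286.6°–360°] uniform, h=7: θ=355.1° here. β=68.5, B=73.4. 7·68.5/73.4 = 6.5327 → s = 37.5327

37.5327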